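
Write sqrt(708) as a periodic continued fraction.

[26; (1, 1, 1, 1, 4, 4, 4, 1, 1, 1, 1, 52)]

Write x_i = (sqrt(708) + m_i)/d_i with (m_0, d_0) = (0, 1). a_0 = floor(sqrt(708)) = 26, since 26^2 = 676 <= 708 < 729 = 27^2.
Iterate m_{i+1} = d_i*a_i - m_i, d_{i+1} = (708 - m_{i+1}^2)/d_i, a_{i+1} = floor((a_0 + m_{i+1})/d_{i+1}):
  m_1 = 1*26 - 0 = 26, d_1 = (708 - 26^2)/1 = 32/1 = 32, a_1 = floor((26 + 26)/32) = 1.
  m_2 = 32*1 - 26 = 6, d_2 = (708 - 6^2)/32 = 672/32 = 21, a_2 = floor((26 + 6)/21) = 1.
  m_3 = 21*1 - 6 = 15, d_3 = (708 - 15^2)/21 = 483/21 = 23, a_3 = floor((26 + 15)/23) = 1.
  m_4 = 23*1 - 15 = 8, d_4 = (708 - 8^2)/23 = 644/23 = 28, a_4 = floor((26 + 8)/28) = 1.
  m_5 = 28*1 - 8 = 20, d_5 = (708 - 20^2)/28 = 308/28 = 11, a_5 = floor((26 + 20)/11) = 4.
  m_6 = 11*4 - 20 = 24, d_6 = (708 - 24^2)/11 = 132/11 = 12, a_6 = floor((26 + 24)/12) = 4.
  m_7 = 12*4 - 24 = 24, d_7 = (708 - 24^2)/12 = 132/12 = 11, a_7 = floor((26 + 24)/11) = 4.
  m_8 = 11*4 - 24 = 20, d_8 = (708 - 20^2)/11 = 308/11 = 28, a_8 = floor((26 + 20)/28) = 1.
  m_9 = 28*1 - 20 = 8, d_9 = (708 - 8^2)/28 = 644/28 = 23, a_9 = floor((26 + 8)/23) = 1.
  m_10 = 23*1 - 8 = 15, d_10 = (708 - 15^2)/23 = 483/23 = 21, a_10 = floor((26 + 15)/21) = 1.
  m_11 = 21*1 - 15 = 6, d_11 = (708 - 6^2)/21 = 672/21 = 32, a_11 = floor((26 + 6)/32) = 1.
  m_12 = 32*1 - 6 = 26, d_12 = (708 - 26^2)/32 = 32/32 = 1, a_12 = floor((26 + 26)/1) = 52.
  m_13 = 1*52 - 26 = 26, d_13 = (708 - 26^2)/1 = 32/1 = 32: (m_13, d_13) = (m_1, d_1) = (26, 32), so from here the quotients repeat a_1, ..., a_12; the period length is 12.
Hence the expansion of sqrt(708) is a_0 = 26 followed by the repeating block 1, 1, 1, 1, 4, 4, 4, 1, 1, 1, 1, 52 (period 12).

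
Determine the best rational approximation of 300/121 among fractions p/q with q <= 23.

Expand x = 300/121 as a continued fraction with the Euclidean algorithm:
  300 = 2*121 + 58, so a_0 = 2.
  121 = 2*58 + 5, so a_1 = 2.
  58 = 11*5 + 3, so a_2 = 11.
  5 = 1*3 + 2, so a_3 = 1.
  3 = 1*2 + 1, so a_4 = 1.
  2 = 2*1 + 0, so a_5 = 2.
so x = [2; 2, 11, 1, 1, 2].
Convergents (p_i = a_i*p_{i-1} + p_{i-2}, q_i = a_i*q_{i-1} + q_{i-2} with p_{-2}=0, p_{-1}=1, q_{-2}=1, q_{-1}=0), until the denominator exceeds 23:
  i=0: a_0=2, p_0 = 2*1 + 0 = 2, q_0 = 2*0 + 1 = 1.
  i=1: a_1=2, p_1 = 2*2 + 1 = 5, q_1 = 2*1 + 0 = 2.
  i=2: a_2=11, p_2 = 11*5 + 2 = 57, q_2 = 11*2 + 1 = 23.
  i=3: a_3=1, p_3 = 1*57 + 5 = 62, q_3 = 1*23 + 2 = 25.
q_3 = 25 > 23, so the last convergent with denominator <= 23 is p_2/q_2 = 57/23.
The closest fraction with denominator <= 23 is either p_2/q_2 or the intermediate fraction (k*p_2 + p_1)/(k*q_2 + q_1) with the largest k >= 1 whose denominator stays <= 23; these approach x as k grows, and every other convergent or intermediate fraction in range is farther away.
Largest k: floor((23 - q_1)/q_2) = floor((23 - 2)/23) = 0.
Since k = 0, no intermediate fraction beyond p_2/q_2 has denominator <= 23, so the convergent 57/23 is the closest (its error is |300*23 - 57*121|/(121*23) = 3/2783).

57/23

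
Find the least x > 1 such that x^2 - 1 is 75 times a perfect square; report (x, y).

(x, y) = (26, 3)

First expand sqrt(75) as a continued fraction. With x_i = (sqrt(75) + m_i)/d_i and (m_0, d_0) = (0, 1): a_0 = floor(sqrt(75)) = 8, since 8^2 = 64 <= 75 < 81 = 9^2.
Iterate m_{i+1} = d_i*a_i - m_i, d_{i+1} = (75 - m_{i+1}^2)/d_i, a_{i+1} = floor((a_0 + m_{i+1})/d_{i+1}):
  m_1 = 1*8 - 0 = 8, d_1 = (75 - 8^2)/1 = 11/1 = 11, a_1 = floor((8 + 8)/11) = 1.
  m_2 = 11*1 - 8 = 3, d_2 = (75 - 3^2)/11 = 66/11 = 6, a_2 = floor((8 + 3)/6) = 1.
  m_3 = 6*1 - 3 = 3, d_3 = (75 - 3^2)/6 = 66/6 = 11, a_3 = floor((8 + 3)/11) = 1.
  m_4 = 11*1 - 3 = 8, d_4 = (75 - 8^2)/11 = 11/11 = 1, a_4 = floor((8 + 8)/1) = 16.
  m_5 = 1*16 - 8 = 8, d_5 = (75 - 8^2)/1 = 11/1 = 11: (m_5, d_5) = (m_1, d_1) = (8, 11), so from here the quotients repeat a_1, ..., a_4; the period length is 4.
So sqrt(75) = [8; (1, 1, 1, 16)] with period length k = 4.
k is even, so the fundamental solution of x^2 - 75y^2 = 1 is (p_{k-1}, q_{k-1}) = (p_3, q_3); compute convergents through index 3.
Convergents (p_i = a_i*p_{i-1} + p_{i-2}, q_i = a_i*q_{i-1} + q_{i-2} with p_{-2}=0, p_{-1}=1, q_{-2}=1, q_{-1}=0):
  i=0: a_0=8, p_0 = 8*1 + 0 = 8, q_0 = 8*0 + 1 = 1.
  i=1: a_1=1, p_1 = 1*8 + 1 = 9, q_1 = 1*1 + 0 = 1.
  i=2: a_2=1, p_2 = 1*9 + 8 = 17, q_2 = 1*1 + 1 = 2.
  i=3: a_3=1, p_3 = 1*17 + 9 = 26, q_3 = 1*2 + 1 = 3.
Check: 26^2 - 75*3^2 = 676 - 675 = 1, so (x, y) = (26, 3) solves the equation, and by the theorem it is the least positive solution.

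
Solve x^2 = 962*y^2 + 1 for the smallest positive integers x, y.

First expand sqrt(962) as a continued fraction. With x_i = (sqrt(962) + m_i)/d_i and (m_0, d_0) = (0, 1): a_0 = floor(sqrt(962)) = 31, since 31^2 = 961 <= 962 < 1024 = 32^2.
Iterate m_{i+1} = d_i*a_i - m_i, d_{i+1} = (962 - m_{i+1}^2)/d_i, a_{i+1} = floor((a_0 + m_{i+1})/d_{i+1}):
  m_1 = 1*31 - 0 = 31, d_1 = (962 - 31^2)/1 = 1/1 = 1, a_1 = floor((31 + 31)/1) = 62.
  m_2 = 1*62 - 31 = 31, d_2 = (962 - 31^2)/1 = 1/1 = 1: (m_2, d_2) = (m_1, d_1) = (31, 1), so from here the quotient a_1 repeats; the period length is 1.
So sqrt(962) = [31; (62)] with period length k = 1.
k is odd, so (p_{k-1}, q_{k-1}) only solves x^2 - 962y^2 = -1 and the fundamental solution of x^2 - 962y^2 = 1 is (p_{2k-1}, q_{2k-1}) = (p_1, q_1); compute convergents through index 1, running through the period twice.
Convergents (p_i = a_i*p_{i-1} + p_{i-2}, q_i = a_i*q_{i-1} + q_{i-2} with p_{-2}=0, p_{-1}=1, q_{-2}=1, q_{-1}=0):
  i=0: a_0=31, p_0 = 31*1 + 0 = 31, q_0 = 31*0 + 1 = 1.
  i=1: a_1=62, p_1 = 62*31 + 1 = 1923, q_1 = 62*1 + 0 = 62.
Indeed p_0^2 - 962*q_0^2 = 961 - 962 = -1, not +1.
Check: 1923^2 - 962*62^2 = 3697929 - 3697928 = 1, so (x, y) = (1923, 62) solves the equation, and by the theorem it is the least positive solution.

(x, y) = (1923, 62)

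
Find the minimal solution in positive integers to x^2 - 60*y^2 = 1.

(x, y) = (31, 4)

First expand sqrt(60) as a continued fraction. With x_i = (sqrt(60) + m_i)/d_i and (m_0, d_0) = (0, 1): a_0 = floor(sqrt(60)) = 7, since 7^2 = 49 <= 60 < 64 = 8^2.
Iterate m_{i+1} = d_i*a_i - m_i, d_{i+1} = (60 - m_{i+1}^2)/d_i, a_{i+1} = floor((a_0 + m_{i+1})/d_{i+1}):
  m_1 = 1*7 - 0 = 7, d_1 = (60 - 7^2)/1 = 11/1 = 11, a_1 = floor((7 + 7)/11) = 1.
  m_2 = 11*1 - 7 = 4, d_2 = (60 - 4^2)/11 = 44/11 = 4, a_2 = floor((7 + 4)/4) = 2.
  m_3 = 4*2 - 4 = 4, d_3 = (60 - 4^2)/4 = 44/4 = 11, a_3 = floor((7 + 4)/11) = 1.
  m_4 = 11*1 - 4 = 7, d_4 = (60 - 7^2)/11 = 11/11 = 1, a_4 = floor((7 + 7)/1) = 14.
  m_5 = 1*14 - 7 = 7, d_5 = (60 - 7^2)/1 = 11/1 = 11: (m_5, d_5) = (m_1, d_1) = (7, 11), so from here the quotients repeat a_1, ..., a_4; the period length is 4.
So sqrt(60) = [7; (1, 2, 1, 14)] with period length k = 4.
k is even, so the fundamental solution of x^2 - 60y^2 = 1 is (p_{k-1}, q_{k-1}) = (p_3, q_3); compute convergents through index 3.
Convergents (p_i = a_i*p_{i-1} + p_{i-2}, q_i = a_i*q_{i-1} + q_{i-2} with p_{-2}=0, p_{-1}=1, q_{-2}=1, q_{-1}=0):
  i=0: a_0=7, p_0 = 7*1 + 0 = 7, q_0 = 7*0 + 1 = 1.
  i=1: a_1=1, p_1 = 1*7 + 1 = 8, q_1 = 1*1 + 0 = 1.
  i=2: a_2=2, p_2 = 2*8 + 7 = 23, q_2 = 2*1 + 1 = 3.
  i=3: a_3=1, p_3 = 1*23 + 8 = 31, q_3 = 1*3 + 1 = 4.
Check: 31^2 - 60*4^2 = 961 - 960 = 1, so (x, y) = (31, 4) solves the equation, and by the theorem it is the least positive solution.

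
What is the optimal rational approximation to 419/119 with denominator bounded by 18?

Expand x = 419/119 as a continued fraction with the Euclidean algorithm:
  419 = 3*119 + 62, so a_0 = 3.
  119 = 1*62 + 57, so a_1 = 1.
  62 = 1*57 + 5, so a_2 = 1.
  57 = 11*5 + 2, so a_3 = 11.
  5 = 2*2 + 1, so a_4 = 2.
  2 = 2*1 + 0, so a_5 = 2.
so x = [3; 1, 1, 11, 2, 2].
Convergents (p_i = a_i*p_{i-1} + p_{i-2}, q_i = a_i*q_{i-1} + q_{i-2} with p_{-2}=0, p_{-1}=1, q_{-2}=1, q_{-1}=0), until the denominator exceeds 18:
  i=0: a_0=3, p_0 = 3*1 + 0 = 3, q_0 = 3*0 + 1 = 1.
  i=1: a_1=1, p_1 = 1*3 + 1 = 4, q_1 = 1*1 + 0 = 1.
  i=2: a_2=1, p_2 = 1*4 + 3 = 7, q_2 = 1*1 + 1 = 2.
  i=3: a_3=11, p_3 = 11*7 + 4 = 81, q_3 = 11*2 + 1 = 23.
q_3 = 23 > 18, so the last convergent with denominator <= 18 is p_2/q_2 = 7/2.
The closest fraction with denominator <= 18 is either p_2/q_2 or the intermediate fraction (k*p_2 + p_1)/(k*q_2 + q_1) with the largest k >= 1 whose denominator stays <= 18; these approach x as k grows, and every other convergent or intermediate fraction in range is farther away.
Largest k: floor((18 - q_1)/q_2) = floor((18 - 1)/2) = 8.
That gives (8*7 + 4)/(8*2 + 1) = 60/17.
Compare the errors: |x - 7/2| = |419*2 - 7*119|/(119*2) = 5/238, and |x - 60/17| = |419*17 - 60*119|/(119*17) = 17/2023.
Cross-multiplying, 17*238 = 4046 < 10115 = 5*2023, so 17/2023 is smaller: the intermediate fraction 60/17 is closer to x than 7/2.

60/17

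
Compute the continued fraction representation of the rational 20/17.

Run the Euclidean algorithm on 20 and 17; the successive quotients are the partial quotients a_0, a_1, ... (each step inverts the fractional part left over by the previous one):
  20 = 1*17 + 3, so a_0 = 1.
  17 = 5*3 + 2, so a_1 = 5.
  3 = 1*2 + 1, so a_2 = 1.
  2 = 2*1 + 0, so a_3 = 2.
The remainder reaches 0 after 4 divisions, so the expansion has 4 partial quotients, read off in order.

[1; 5, 1, 2]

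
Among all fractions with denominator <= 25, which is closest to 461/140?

79/24

Expand x = 461/140 as a continued fraction with the Euclidean algorithm:
  461 = 3*140 + 41, so a_0 = 3.
  140 = 3*41 + 17, so a_1 = 3.
  41 = 2*17 + 7, so a_2 = 2.
  17 = 2*7 + 3, so a_3 = 2.
  7 = 2*3 + 1, so a_4 = 2.
  3 = 3*1 + 0, so a_5 = 3.
so x = [3; 3, 2, 2, 2, 3].
Convergents (p_i = a_i*p_{i-1} + p_{i-2}, q_i = a_i*q_{i-1} + q_{i-2} with p_{-2}=0, p_{-1}=1, q_{-2}=1, q_{-1}=0), until the denominator exceeds 25:
  i=0: a_0=3, p_0 = 3*1 + 0 = 3, q_0 = 3*0 + 1 = 1.
  i=1: a_1=3, p_1 = 3*3 + 1 = 10, q_1 = 3*1 + 0 = 3.
  i=2: a_2=2, p_2 = 2*10 + 3 = 23, q_2 = 2*3 + 1 = 7.
  i=3: a_3=2, p_3 = 2*23 + 10 = 56, q_3 = 2*7 + 3 = 17.
  i=4: a_4=2, p_4 = 2*56 + 23 = 135, q_4 = 2*17 + 7 = 41.
q_4 = 41 > 25, so the last convergent with denominator <= 25 is p_3/q_3 = 56/17.
The closest fraction with denominator <= 25 is either p_3/q_3 or the intermediate fraction (k*p_3 + p_2)/(k*q_3 + q_2) with the largest k >= 1 whose denominator stays <= 25; these approach x as k grows, and every other convergent or intermediate fraction in range is farther away.
Largest k: floor((25 - q_2)/q_3) = floor((25 - 7)/17) = 1.
That gives (1*56 + 23)/(1*17 + 7) = 79/24.
Compare the errors: |x - 56/17| = |461*17 - 56*140|/(140*17) = 3/2380, and |x - 79/24| = |461*24 - 79*140|/(140*24) = 4/3360.
Cross-multiplying, 4*2380 = 9520 < 10080 = 3*3360, so 4/3360 is smaller: the intermediate fraction 79/24 is closer to x than 56/17.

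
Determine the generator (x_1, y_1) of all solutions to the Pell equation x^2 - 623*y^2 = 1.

(x, y) = (624, 25)

First expand sqrt(623) as a continued fraction. With x_i = (sqrt(623) + m_i)/d_i and (m_0, d_0) = (0, 1): a_0 = floor(sqrt(623)) = 24, since 24^2 = 576 <= 623 < 625 = 25^2.
Iterate m_{i+1} = d_i*a_i - m_i, d_{i+1} = (623 - m_{i+1}^2)/d_i, a_{i+1} = floor((a_0 + m_{i+1})/d_{i+1}):
  m_1 = 1*24 - 0 = 24, d_1 = (623 - 24^2)/1 = 47/1 = 47, a_1 = floor((24 + 24)/47) = 1.
  m_2 = 47*1 - 24 = 23, d_2 = (623 - 23^2)/47 = 94/47 = 2, a_2 = floor((24 + 23)/2) = 23.
  m_3 = 2*23 - 23 = 23, d_3 = (623 - 23^2)/2 = 94/2 = 47, a_3 = floor((24 + 23)/47) = 1.
  m_4 = 47*1 - 23 = 24, d_4 = (623 - 24^2)/47 = 47/47 = 1, a_4 = floor((24 + 24)/1) = 48.
  m_5 = 1*48 - 24 = 24, d_5 = (623 - 24^2)/1 = 47/1 = 47: (m_5, d_5) = (m_1, d_1) = (24, 47), so from here the quotients repeat a_1, ..., a_4; the period length is 4.
So sqrt(623) = [24; (1, 23, 1, 48)] with period length k = 4.
k is even, so the fundamental solution of x^2 - 623y^2 = 1 is (p_{k-1}, q_{k-1}) = (p_3, q_3); compute convergents through index 3.
Convergents (p_i = a_i*p_{i-1} + p_{i-2}, q_i = a_i*q_{i-1} + q_{i-2} with p_{-2}=0, p_{-1}=1, q_{-2}=1, q_{-1}=0):
  i=0: a_0=24, p_0 = 24*1 + 0 = 24, q_0 = 24*0 + 1 = 1.
  i=1: a_1=1, p_1 = 1*24 + 1 = 25, q_1 = 1*1 + 0 = 1.
  i=2: a_2=23, p_2 = 23*25 + 24 = 599, q_2 = 23*1 + 1 = 24.
  i=3: a_3=1, p_3 = 1*599 + 25 = 624, q_3 = 1*24 + 1 = 25.
Check: 624^2 - 623*25^2 = 389376 - 389375 = 1, so (x, y) = (624, 25) solves the equation, and by the theorem it is the least positive solution.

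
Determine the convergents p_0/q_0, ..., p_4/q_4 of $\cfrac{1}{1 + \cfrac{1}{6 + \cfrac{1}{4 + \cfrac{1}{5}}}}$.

Using the convergent recurrence p_i = a_i*p_{i-1} + p_{i-2}, q_i = a_i*q_{i-1} + q_{i-2} with p_{-2}=0, p_{-1}=1, q_{-2}=1, q_{-1}=0:
  i=0: a_0=0, p_0 = 0*1 + 0 = 0, q_0 = 0*0 + 1 = 1.
  i=1: a_1=1, p_1 = 1*0 + 1 = 1, q_1 = 1*1 + 0 = 1.
  i=2: a_2=6, p_2 = 6*1 + 0 = 6, q_2 = 6*1 + 1 = 7.
  i=3: a_3=4, p_3 = 4*6 + 1 = 25, q_3 = 4*7 + 1 = 29.
  i=4: a_4=5, p_4 = 5*25 + 6 = 131, q_4 = 5*29 + 7 = 152.

0/1, 1/1, 6/7, 25/29, 131/152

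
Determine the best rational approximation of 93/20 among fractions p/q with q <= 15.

Expand x = 93/20 as a continued fraction with the Euclidean algorithm:
  93 = 4*20 + 13, so a_0 = 4.
  20 = 1*13 + 7, so a_1 = 1.
  13 = 1*7 + 6, so a_2 = 1.
  7 = 1*6 + 1, so a_3 = 1.
  6 = 6*1 + 0, so a_4 = 6.
so x = [4; 1, 1, 1, 6].
Convergents (p_i = a_i*p_{i-1} + p_{i-2}, q_i = a_i*q_{i-1} + q_{i-2} with p_{-2}=0, p_{-1}=1, q_{-2}=1, q_{-1}=0), until the denominator exceeds 15:
  i=0: a_0=4, p_0 = 4*1 + 0 = 4, q_0 = 4*0 + 1 = 1.
  i=1: a_1=1, p_1 = 1*4 + 1 = 5, q_1 = 1*1 + 0 = 1.
  i=2: a_2=1, p_2 = 1*5 + 4 = 9, q_2 = 1*1 + 1 = 2.
  i=3: a_3=1, p_3 = 1*9 + 5 = 14, q_3 = 1*2 + 1 = 3.
  i=4: a_4=6, p_4 = 6*14 + 9 = 93, q_4 = 6*3 + 2 = 20.
q_4 = 20 > 15, so the last convergent with denominator <= 15 is p_3/q_3 = 14/3.
The closest fraction with denominator <= 15 is either p_3/q_3 or the intermediate fraction (k*p_3 + p_2)/(k*q_3 + q_2) with the largest k >= 1 whose denominator stays <= 15; these approach x as k grows, and every other convergent or intermediate fraction in range is farther away.
Largest k: floor((15 - q_2)/q_3) = floor((15 - 2)/3) = 4.
That gives (4*14 + 9)/(4*3 + 2) = 65/14.
Compare the errors: |x - 14/3| = |93*3 - 14*20|/(20*3) = 1/60, and |x - 65/14| = |93*14 - 65*20|/(20*14) = 2/280.
Cross-multiplying, 2*60 = 120 < 280 = 1*280, so 2/280 is smaller: the intermediate fraction 65/14 is closer to x than 14/3.

65/14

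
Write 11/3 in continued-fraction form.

[3; 1, 2]

Run the Euclidean algorithm on 11 and 3; the successive quotients are the partial quotients a_0, a_1, ... (each step inverts the fractional part left over by the previous one):
  11 = 3*3 + 2, so a_0 = 3.
  3 = 1*2 + 1, so a_1 = 1.
  2 = 2*1 + 0, so a_2 = 2.
The remainder reaches 0 after 3 divisions, so the expansion has 3 partial quotients, read off in order.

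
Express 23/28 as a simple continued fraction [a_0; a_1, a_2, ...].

[0; 1, 4, 1, 1, 2]

Run the Euclidean algorithm on 23 and 28; the successive quotients are the partial quotients a_0, a_1, ... (each step inverts the fractional part left over by the previous one):
  23 = 0*28 + 23, so a_0 = 0.
  28 = 1*23 + 5, so a_1 = 1.
  23 = 4*5 + 3, so a_2 = 4.
  5 = 1*3 + 2, so a_3 = 1.
  3 = 1*2 + 1, so a_4 = 1.
  2 = 2*1 + 0, so a_5 = 2.
The remainder reaches 0 after 6 divisions, so the expansion has 6 partial quotients, read off in order.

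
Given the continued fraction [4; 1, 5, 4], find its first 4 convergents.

Using the convergent recurrence p_i = a_i*p_{i-1} + p_{i-2}, q_i = a_i*q_{i-1} + q_{i-2} with p_{-2}=0, p_{-1}=1, q_{-2}=1, q_{-1}=0:
  i=0: a_0=4, p_0 = 4*1 + 0 = 4, q_0 = 4*0 + 1 = 1.
  i=1: a_1=1, p_1 = 1*4 + 1 = 5, q_1 = 1*1 + 0 = 1.
  i=2: a_2=5, p_2 = 5*5 + 4 = 29, q_2 = 5*1 + 1 = 6.
  i=3: a_3=4, p_3 = 4*29 + 5 = 121, q_3 = 4*6 + 1 = 25.

4/1, 5/1, 29/6, 121/25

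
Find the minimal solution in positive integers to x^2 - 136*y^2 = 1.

First expand sqrt(136) as a continued fraction. With x_i = (sqrt(136) + m_i)/d_i and (m_0, d_0) = (0, 1): a_0 = floor(sqrt(136)) = 11, since 11^2 = 121 <= 136 < 144 = 12^2.
Iterate m_{i+1} = d_i*a_i - m_i, d_{i+1} = (136 - m_{i+1}^2)/d_i, a_{i+1} = floor((a_0 + m_{i+1})/d_{i+1}):
  m_1 = 1*11 - 0 = 11, d_1 = (136 - 11^2)/1 = 15/1 = 15, a_1 = floor((11 + 11)/15) = 1.
  m_2 = 15*1 - 11 = 4, d_2 = (136 - 4^2)/15 = 120/15 = 8, a_2 = floor((11 + 4)/8) = 1.
  m_3 = 8*1 - 4 = 4, d_3 = (136 - 4^2)/8 = 120/8 = 15, a_3 = floor((11 + 4)/15) = 1.
  m_4 = 15*1 - 4 = 11, d_4 = (136 - 11^2)/15 = 15/15 = 1, a_4 = floor((11 + 11)/1) = 22.
  m_5 = 1*22 - 11 = 11, d_5 = (136 - 11^2)/1 = 15/1 = 15: (m_5, d_5) = (m_1, d_1) = (11, 15), so from here the quotients repeat a_1, ..., a_4; the period length is 4.
So sqrt(136) = [11; (1, 1, 1, 22)] with period length k = 4.
k is even, so the fundamental solution of x^2 - 136y^2 = 1 is (p_{k-1}, q_{k-1}) = (p_3, q_3); compute convergents through index 3.
Convergents (p_i = a_i*p_{i-1} + p_{i-2}, q_i = a_i*q_{i-1} + q_{i-2} with p_{-2}=0, p_{-1}=1, q_{-2}=1, q_{-1}=0):
  i=0: a_0=11, p_0 = 11*1 + 0 = 11, q_0 = 11*0 + 1 = 1.
  i=1: a_1=1, p_1 = 1*11 + 1 = 12, q_1 = 1*1 + 0 = 1.
  i=2: a_2=1, p_2 = 1*12 + 11 = 23, q_2 = 1*1 + 1 = 2.
  i=3: a_3=1, p_3 = 1*23 + 12 = 35, q_3 = 1*2 + 1 = 3.
Check: 35^2 - 136*3^2 = 1225 - 1224 = 1, so (x, y) = (35, 3) solves the equation, and by the theorem it is the least positive solution.

(x, y) = (35, 3)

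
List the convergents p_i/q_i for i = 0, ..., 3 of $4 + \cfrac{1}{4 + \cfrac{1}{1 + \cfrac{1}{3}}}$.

4/1, 17/4, 21/5, 80/19

Using the convergent recurrence p_i = a_i*p_{i-1} + p_{i-2}, q_i = a_i*q_{i-1} + q_{i-2} with p_{-2}=0, p_{-1}=1, q_{-2}=1, q_{-1}=0:
  i=0: a_0=4, p_0 = 4*1 + 0 = 4, q_0 = 4*0 + 1 = 1.
  i=1: a_1=4, p_1 = 4*4 + 1 = 17, q_1 = 4*1 + 0 = 4.
  i=2: a_2=1, p_2 = 1*17 + 4 = 21, q_2 = 1*4 + 1 = 5.
  i=3: a_3=3, p_3 = 3*21 + 17 = 80, q_3 = 3*5 + 4 = 19.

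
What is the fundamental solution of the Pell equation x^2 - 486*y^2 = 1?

First expand sqrt(486) as a continued fraction. With x_i = (sqrt(486) + m_i)/d_i and (m_0, d_0) = (0, 1): a_0 = floor(sqrt(486)) = 22, since 22^2 = 484 <= 486 < 529 = 23^2.
Iterate m_{i+1} = d_i*a_i - m_i, d_{i+1} = (486 - m_{i+1}^2)/d_i, a_{i+1} = floor((a_0 + m_{i+1})/d_{i+1}):
  m_1 = 1*22 - 0 = 22, d_1 = (486 - 22^2)/1 = 2/1 = 2, a_1 = floor((22 + 22)/2) = 22.
  m_2 = 2*22 - 22 = 22, d_2 = (486 - 22^2)/2 = 2/2 = 1, a_2 = floor((22 + 22)/1) = 44.
  m_3 = 1*44 - 22 = 22, d_3 = (486 - 22^2)/1 = 2/1 = 2: (m_3, d_3) = (m_1, d_1) = (22, 2), so from here the quotients repeat a_1, a_2; the period length is 2.
So sqrt(486) = [22; (22, 44)] with period length k = 2.
k is even, so the fundamental solution of x^2 - 486y^2 = 1 is (p_{k-1}, q_{k-1}) = (p_1, q_1); compute convergents through index 1.
Convergents (p_i = a_i*p_{i-1} + p_{i-2}, q_i = a_i*q_{i-1} + q_{i-2} with p_{-2}=0, p_{-1}=1, q_{-2}=1, q_{-1}=0):
  i=0: a_0=22, p_0 = 22*1 + 0 = 22, q_0 = 22*0 + 1 = 1.
  i=1: a_1=22, p_1 = 22*22 + 1 = 485, q_1 = 22*1 + 0 = 22.
Check: 485^2 - 486*22^2 = 235225 - 235224 = 1, so (x, y) = (485, 22) solves the equation, and by the theorem it is the least positive solution.

(x, y) = (485, 22)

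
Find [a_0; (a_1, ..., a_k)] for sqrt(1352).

[36; (1, 3, 2, 1, 17, 1, 2, 3, 1, 72)]

Write x_i = (sqrt(1352) + m_i)/d_i with (m_0, d_0) = (0, 1). a_0 = floor(sqrt(1352)) = 36, since 36^2 = 1296 <= 1352 < 1369 = 37^2.
Iterate m_{i+1} = d_i*a_i - m_i, d_{i+1} = (1352 - m_{i+1}^2)/d_i, a_{i+1} = floor((a_0 + m_{i+1})/d_{i+1}):
  m_1 = 1*36 - 0 = 36, d_1 = (1352 - 36^2)/1 = 56/1 = 56, a_1 = floor((36 + 36)/56) = 1.
  m_2 = 56*1 - 36 = 20, d_2 = (1352 - 20^2)/56 = 952/56 = 17, a_2 = floor((36 + 20)/17) = 3.
  m_3 = 17*3 - 20 = 31, d_3 = (1352 - 31^2)/17 = 391/17 = 23, a_3 = floor((36 + 31)/23) = 2.
  m_4 = 23*2 - 31 = 15, d_4 = (1352 - 15^2)/23 = 1127/23 = 49, a_4 = floor((36 + 15)/49) = 1.
  m_5 = 49*1 - 15 = 34, d_5 = (1352 - 34^2)/49 = 196/49 = 4, a_5 = floor((36 + 34)/4) = 17.
  m_6 = 4*17 - 34 = 34, d_6 = (1352 - 34^2)/4 = 196/4 = 49, a_6 = floor((36 + 34)/49) = 1.
  m_7 = 49*1 - 34 = 15, d_7 = (1352 - 15^2)/49 = 1127/49 = 23, a_7 = floor((36 + 15)/23) = 2.
  m_8 = 23*2 - 15 = 31, d_8 = (1352 - 31^2)/23 = 391/23 = 17, a_8 = floor((36 + 31)/17) = 3.
  m_9 = 17*3 - 31 = 20, d_9 = (1352 - 20^2)/17 = 952/17 = 56, a_9 = floor((36 + 20)/56) = 1.
  m_10 = 56*1 - 20 = 36, d_10 = (1352 - 36^2)/56 = 56/56 = 1, a_10 = floor((36 + 36)/1) = 72.
  m_11 = 1*72 - 36 = 36, d_11 = (1352 - 36^2)/1 = 56/1 = 56: (m_11, d_11) = (m_1, d_1) = (36, 56), so from here the quotients repeat a_1, ..., a_10; the period length is 10.
Hence the expansion of sqrt(1352) is a_0 = 36 followed by the repeating block 1, 3, 2, 1, 17, 1, 2, 3, 1, 72 (period 10).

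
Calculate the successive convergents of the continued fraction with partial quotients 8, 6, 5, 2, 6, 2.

Using the convergent recurrence p_i = a_i*p_{i-1} + p_{i-2}, q_i = a_i*q_{i-1} + q_{i-2} with p_{-2}=0, p_{-1}=1, q_{-2}=1, q_{-1}=0:
  i=0: a_0=8, p_0 = 8*1 + 0 = 8, q_0 = 8*0 + 1 = 1.
  i=1: a_1=6, p_1 = 6*8 + 1 = 49, q_1 = 6*1 + 0 = 6.
  i=2: a_2=5, p_2 = 5*49 + 8 = 253, q_2 = 5*6 + 1 = 31.
  i=3: a_3=2, p_3 = 2*253 + 49 = 555, q_3 = 2*31 + 6 = 68.
  i=4: a_4=6, p_4 = 6*555 + 253 = 3583, q_4 = 6*68 + 31 = 439.
  i=5: a_5=2, p_5 = 2*3583 + 555 = 7721, q_5 = 2*439 + 68 = 946.

8/1, 49/6, 253/31, 555/68, 3583/439, 7721/946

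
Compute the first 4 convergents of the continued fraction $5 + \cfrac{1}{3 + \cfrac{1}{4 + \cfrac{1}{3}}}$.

5/1, 16/3, 69/13, 223/42

Using the convergent recurrence p_i = a_i*p_{i-1} + p_{i-2}, q_i = a_i*q_{i-1} + q_{i-2} with p_{-2}=0, p_{-1}=1, q_{-2}=1, q_{-1}=0:
  i=0: a_0=5, p_0 = 5*1 + 0 = 5, q_0 = 5*0 + 1 = 1.
  i=1: a_1=3, p_1 = 3*5 + 1 = 16, q_1 = 3*1 + 0 = 3.
  i=2: a_2=4, p_2 = 4*16 + 5 = 69, q_2 = 4*3 + 1 = 13.
  i=3: a_3=3, p_3 = 3*69 + 16 = 223, q_3 = 3*13 + 3 = 42.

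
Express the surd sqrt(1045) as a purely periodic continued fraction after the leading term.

[32; (3, 15, 1, 4, 1, 15, 3, 64)]

Write x_i = (sqrt(1045) + m_i)/d_i with (m_0, d_0) = (0, 1). a_0 = floor(sqrt(1045)) = 32, since 32^2 = 1024 <= 1045 < 1089 = 33^2.
Iterate m_{i+1} = d_i*a_i - m_i, d_{i+1} = (1045 - m_{i+1}^2)/d_i, a_{i+1} = floor((a_0 + m_{i+1})/d_{i+1}):
  m_1 = 1*32 - 0 = 32, d_1 = (1045 - 32^2)/1 = 21/1 = 21, a_1 = floor((32 + 32)/21) = 3.
  m_2 = 21*3 - 32 = 31, d_2 = (1045 - 31^2)/21 = 84/21 = 4, a_2 = floor((32 + 31)/4) = 15.
  m_3 = 4*15 - 31 = 29, d_3 = (1045 - 29^2)/4 = 204/4 = 51, a_3 = floor((32 + 29)/51) = 1.
  m_4 = 51*1 - 29 = 22, d_4 = (1045 - 22^2)/51 = 561/51 = 11, a_4 = floor((32 + 22)/11) = 4.
  m_5 = 11*4 - 22 = 22, d_5 = (1045 - 22^2)/11 = 561/11 = 51, a_5 = floor((32 + 22)/51) = 1.
  m_6 = 51*1 - 22 = 29, d_6 = (1045 - 29^2)/51 = 204/51 = 4, a_6 = floor((32 + 29)/4) = 15.
  m_7 = 4*15 - 29 = 31, d_7 = (1045 - 31^2)/4 = 84/4 = 21, a_7 = floor((32 + 31)/21) = 3.
  m_8 = 21*3 - 31 = 32, d_8 = (1045 - 32^2)/21 = 21/21 = 1, a_8 = floor((32 + 32)/1) = 64.
  m_9 = 1*64 - 32 = 32, d_9 = (1045 - 32^2)/1 = 21/1 = 21: (m_9, d_9) = (m_1, d_1) = (32, 21), so from here the quotients repeat a_1, ..., a_8; the period length is 8.
Hence the expansion of sqrt(1045) is a_0 = 32 followed by the repeating block 3, 15, 1, 4, 1, 15, 3, 64 (period 8).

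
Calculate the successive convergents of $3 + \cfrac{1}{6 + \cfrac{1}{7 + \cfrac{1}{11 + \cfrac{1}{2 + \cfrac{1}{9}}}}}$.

Using the convergent recurrence p_i = a_i*p_{i-1} + p_{i-2}, q_i = a_i*q_{i-1} + q_{i-2} with p_{-2}=0, p_{-1}=1, q_{-2}=1, q_{-1}=0:
  i=0: a_0=3, p_0 = 3*1 + 0 = 3, q_0 = 3*0 + 1 = 1.
  i=1: a_1=6, p_1 = 6*3 + 1 = 19, q_1 = 6*1 + 0 = 6.
  i=2: a_2=7, p_2 = 7*19 + 3 = 136, q_2 = 7*6 + 1 = 43.
  i=3: a_3=11, p_3 = 11*136 + 19 = 1515, q_3 = 11*43 + 6 = 479.
  i=4: a_4=2, p_4 = 2*1515 + 136 = 3166, q_4 = 2*479 + 43 = 1001.
  i=5: a_5=9, p_5 = 9*3166 + 1515 = 30009, q_5 = 9*1001 + 479 = 9488.

3/1, 19/6, 136/43, 1515/479, 3166/1001, 30009/9488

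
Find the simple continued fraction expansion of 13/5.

Run the Euclidean algorithm on 13 and 5; the successive quotients are the partial quotients a_0, a_1, ... (each step inverts the fractional part left over by the previous one):
  13 = 2*5 + 3, so a_0 = 2.
  5 = 1*3 + 2, so a_1 = 1.
  3 = 1*2 + 1, so a_2 = 1.
  2 = 2*1 + 0, so a_3 = 2.
The remainder reaches 0 after 4 divisions, so the expansion has 4 partial quotients, read off in order.

[2; 1, 1, 2]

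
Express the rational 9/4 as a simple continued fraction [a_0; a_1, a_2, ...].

Run the Euclidean algorithm on 9 and 4; the successive quotients are the partial quotients a_0, a_1, ... (each step inverts the fractional part left over by the previous one):
  9 = 2*4 + 1, so a_0 = 2.
  4 = 4*1 + 0, so a_1 = 4.
The remainder reaches 0 after 2 divisions, so the expansion has 2 partial quotients, read off in order.

[2; 4]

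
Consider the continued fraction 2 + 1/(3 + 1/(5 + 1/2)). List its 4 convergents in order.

Using the convergent recurrence p_i = a_i*p_{i-1} + p_{i-2}, q_i = a_i*q_{i-1} + q_{i-2} with p_{-2}=0, p_{-1}=1, q_{-2}=1, q_{-1}=0:
  i=0: a_0=2, p_0 = 2*1 + 0 = 2, q_0 = 2*0 + 1 = 1.
  i=1: a_1=3, p_1 = 3*2 + 1 = 7, q_1 = 3*1 + 0 = 3.
  i=2: a_2=5, p_2 = 5*7 + 2 = 37, q_2 = 5*3 + 1 = 16.
  i=3: a_3=2, p_3 = 2*37 + 7 = 81, q_3 = 2*16 + 3 = 35.

2/1, 7/3, 37/16, 81/35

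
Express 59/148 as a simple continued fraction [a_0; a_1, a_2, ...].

Run the Euclidean algorithm on 59 and 148; the successive quotients are the partial quotients a_0, a_1, ... (each step inverts the fractional part left over by the previous one):
  59 = 0*148 + 59, so a_0 = 0.
  148 = 2*59 + 30, so a_1 = 2.
  59 = 1*30 + 29, so a_2 = 1.
  30 = 1*29 + 1, so a_3 = 1.
  29 = 29*1 + 0, so a_4 = 29.
The remainder reaches 0 after 5 divisions, so the expansion has 5 partial quotients, read off in order.

[0; 2, 1, 1, 29]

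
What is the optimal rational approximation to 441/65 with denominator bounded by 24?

Expand x = 441/65 as a continued fraction with the Euclidean algorithm:
  441 = 6*65 + 51, so a_0 = 6.
  65 = 1*51 + 14, so a_1 = 1.
  51 = 3*14 + 9, so a_2 = 3.
  14 = 1*9 + 5, so a_3 = 1.
  9 = 1*5 + 4, so a_4 = 1.
  5 = 1*4 + 1, so a_5 = 1.
  4 = 4*1 + 0, so a_6 = 4.
so x = [6; 1, 3, 1, 1, 1, 4].
Convergents (p_i = a_i*p_{i-1} + p_{i-2}, q_i = a_i*q_{i-1} + q_{i-2} with p_{-2}=0, p_{-1}=1, q_{-2}=1, q_{-1}=0), until the denominator exceeds 24:
  i=0: a_0=6, p_0 = 6*1 + 0 = 6, q_0 = 6*0 + 1 = 1.
  i=1: a_1=1, p_1 = 1*6 + 1 = 7, q_1 = 1*1 + 0 = 1.
  i=2: a_2=3, p_2 = 3*7 + 6 = 27, q_2 = 3*1 + 1 = 4.
  i=3: a_3=1, p_3 = 1*27 + 7 = 34, q_3 = 1*4 + 1 = 5.
  i=4: a_4=1, p_4 = 1*34 + 27 = 61, q_4 = 1*5 + 4 = 9.
  i=5: a_5=1, p_5 = 1*61 + 34 = 95, q_5 = 1*9 + 5 = 14.
  i=6: a_6=4, p_6 = 4*95 + 61 = 441, q_6 = 4*14 + 9 = 65.
q_6 = 65 > 24, so the last convergent with denominator <= 24 is p_5/q_5 = 95/14.
The closest fraction with denominator <= 24 is either p_5/q_5 or the intermediate fraction (k*p_5 + p_4)/(k*q_5 + q_4) with the largest k >= 1 whose denominator stays <= 24; these approach x as k grows, and every other convergent or intermediate fraction in range is farther away.
Largest k: floor((24 - q_4)/q_5) = floor((24 - 9)/14) = 1.
That gives (1*95 + 61)/(1*14 + 9) = 156/23.
Compare the errors: |x - 95/14| = |441*14 - 95*65|/(65*14) = 1/910, and |x - 156/23| = |441*23 - 156*65|/(65*23) = 3/1495.
Cross-multiplying, 1*1495 = 1495 < 2730 = 3*910, so 1/910 is smaller: the convergent 95/14 is closer to x than 156/23.

95/14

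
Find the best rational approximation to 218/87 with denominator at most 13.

Expand x = 218/87 as a continued fraction with the Euclidean algorithm:
  218 = 2*87 + 44, so a_0 = 2.
  87 = 1*44 + 43, so a_1 = 1.
  44 = 1*43 + 1, so a_2 = 1.
  43 = 43*1 + 0, so a_3 = 43.
so x = [2; 1, 1, 43].
Convergents (p_i = a_i*p_{i-1} + p_{i-2}, q_i = a_i*q_{i-1} + q_{i-2} with p_{-2}=0, p_{-1}=1, q_{-2}=1, q_{-1}=0), until the denominator exceeds 13:
  i=0: a_0=2, p_0 = 2*1 + 0 = 2, q_0 = 2*0 + 1 = 1.
  i=1: a_1=1, p_1 = 1*2 + 1 = 3, q_1 = 1*1 + 0 = 1.
  i=2: a_2=1, p_2 = 1*3 + 2 = 5, q_2 = 1*1 + 1 = 2.
  i=3: a_3=43, p_3 = 43*5 + 3 = 218, q_3 = 43*2 + 1 = 87.
q_3 = 87 > 13, so the last convergent with denominator <= 13 is p_2/q_2 = 5/2.
The closest fraction with denominator <= 13 is either p_2/q_2 or the intermediate fraction (k*p_2 + p_1)/(k*q_2 + q_1) with the largest k >= 1 whose denominator stays <= 13; these approach x as k grows, and every other convergent or intermediate fraction in range is farther away.
Largest k: floor((13 - q_1)/q_2) = floor((13 - 1)/2) = 6.
That gives (6*5 + 3)/(6*2 + 1) = 33/13.
Compare the errors: |x - 5/2| = |218*2 - 5*87|/(87*2) = 1/174, and |x - 33/13| = |218*13 - 33*87|/(87*13) = 37/1131.
Cross-multiplying, 1*1131 = 1131 < 6438 = 37*174, so 1/174 is smaller: the convergent 5/2 is closer to x than 33/13.

5/2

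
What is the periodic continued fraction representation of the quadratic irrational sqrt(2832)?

[53; (4, 1, 1, 1, 1, 1, 1, 1, 1, 1, 4, 106)]

Write x_i = (sqrt(2832) + m_i)/d_i with (m_0, d_0) = (0, 1). a_0 = floor(sqrt(2832)) = 53, since 53^2 = 2809 <= 2832 < 2916 = 54^2.
Iterate m_{i+1} = d_i*a_i - m_i, d_{i+1} = (2832 - m_{i+1}^2)/d_i, a_{i+1} = floor((a_0 + m_{i+1})/d_{i+1}):
  m_1 = 1*53 - 0 = 53, d_1 = (2832 - 53^2)/1 = 23/1 = 23, a_1 = floor((53 + 53)/23) = 4.
  m_2 = 23*4 - 53 = 39, d_2 = (2832 - 39^2)/23 = 1311/23 = 57, a_2 = floor((53 + 39)/57) = 1.
  m_3 = 57*1 - 39 = 18, d_3 = (2832 - 18^2)/57 = 2508/57 = 44, a_3 = floor((53 + 18)/44) = 1.
  m_4 = 44*1 - 18 = 26, d_4 = (2832 - 26^2)/44 = 2156/44 = 49, a_4 = floor((53 + 26)/49) = 1.
  m_5 = 49*1 - 26 = 23, d_5 = (2832 - 23^2)/49 = 2303/49 = 47, a_5 = floor((53 + 23)/47) = 1.
  m_6 = 47*1 - 23 = 24, d_6 = (2832 - 24^2)/47 = 2256/47 = 48, a_6 = floor((53 + 24)/48) = 1.
  m_7 = 48*1 - 24 = 24, d_7 = (2832 - 24^2)/48 = 2256/48 = 47, a_7 = floor((53 + 24)/47) = 1.
  m_8 = 47*1 - 24 = 23, d_8 = (2832 - 23^2)/47 = 2303/47 = 49, a_8 = floor((53 + 23)/49) = 1.
  m_9 = 49*1 - 23 = 26, d_9 = (2832 - 26^2)/49 = 2156/49 = 44, a_9 = floor((53 + 26)/44) = 1.
  m_10 = 44*1 - 26 = 18, d_10 = (2832 - 18^2)/44 = 2508/44 = 57, a_10 = floor((53 + 18)/57) = 1.
  m_11 = 57*1 - 18 = 39, d_11 = (2832 - 39^2)/57 = 1311/57 = 23, a_11 = floor((53 + 39)/23) = 4.
  m_12 = 23*4 - 39 = 53, d_12 = (2832 - 53^2)/23 = 23/23 = 1, a_12 = floor((53 + 53)/1) = 106.
  m_13 = 1*106 - 53 = 53, d_13 = (2832 - 53^2)/1 = 23/1 = 23: (m_13, d_13) = (m_1, d_1) = (53, 23), so from here the quotients repeat a_1, ..., a_12; the period length is 12.
Hence the expansion of sqrt(2832) is a_0 = 53 followed by the repeating block 4, 1, 1, 1, 1, 1, 1, 1, 1, 1, 4, 106 (period 12).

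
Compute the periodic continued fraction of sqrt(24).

[4; (1, 8)]

Write x_i = (sqrt(24) + m_i)/d_i with (m_0, d_0) = (0, 1). a_0 = floor(sqrt(24)) = 4, since 4^2 = 16 <= 24 < 25 = 5^2.
Iterate m_{i+1} = d_i*a_i - m_i, d_{i+1} = (24 - m_{i+1}^2)/d_i, a_{i+1} = floor((a_0 + m_{i+1})/d_{i+1}):
  m_1 = 1*4 - 0 = 4, d_1 = (24 - 4^2)/1 = 8/1 = 8, a_1 = floor((4 + 4)/8) = 1.
  m_2 = 8*1 - 4 = 4, d_2 = (24 - 4^2)/8 = 8/8 = 1, a_2 = floor((4 + 4)/1) = 8.
  m_3 = 1*8 - 4 = 4, d_3 = (24 - 4^2)/1 = 8/1 = 8: (m_3, d_3) = (m_1, d_1) = (4, 8), so from here the quotients repeat a_1, a_2; the period length is 2.
Hence the expansion of sqrt(24) is a_0 = 4 followed by the repeating block 1, 8 (period 2).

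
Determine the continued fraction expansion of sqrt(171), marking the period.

[13; (13, 26)]

Write x_i = (sqrt(171) + m_i)/d_i with (m_0, d_0) = (0, 1). a_0 = floor(sqrt(171)) = 13, since 13^2 = 169 <= 171 < 196 = 14^2.
Iterate m_{i+1} = d_i*a_i - m_i, d_{i+1} = (171 - m_{i+1}^2)/d_i, a_{i+1} = floor((a_0 + m_{i+1})/d_{i+1}):
  m_1 = 1*13 - 0 = 13, d_1 = (171 - 13^2)/1 = 2/1 = 2, a_1 = floor((13 + 13)/2) = 13.
  m_2 = 2*13 - 13 = 13, d_2 = (171 - 13^2)/2 = 2/2 = 1, a_2 = floor((13 + 13)/1) = 26.
  m_3 = 1*26 - 13 = 13, d_3 = (171 - 13^2)/1 = 2/1 = 2: (m_3, d_3) = (m_1, d_1) = (13, 2), so from here the quotients repeat a_1, a_2; the period length is 2.
Hence the expansion of sqrt(171) is a_0 = 13 followed by the repeating block 13, 26 (period 2).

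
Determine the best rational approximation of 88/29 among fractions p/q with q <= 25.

76/25

Expand x = 88/29 as a continued fraction with the Euclidean algorithm:
  88 = 3*29 + 1, so a_0 = 3.
  29 = 29*1 + 0, so a_1 = 29.
so x = [3; 29].
Convergents (p_i = a_i*p_{i-1} + p_{i-2}, q_i = a_i*q_{i-1} + q_{i-2} with p_{-2}=0, p_{-1}=1, q_{-2}=1, q_{-1}=0), until the denominator exceeds 25:
  i=0: a_0=3, p_0 = 3*1 + 0 = 3, q_0 = 3*0 + 1 = 1.
  i=1: a_1=29, p_1 = 29*3 + 1 = 88, q_1 = 29*1 + 0 = 29.
q_1 = 29 > 25, so the last convergent with denominator <= 25 is p_0/q_0 = 3/1.
The closest fraction with denominator <= 25 is either p_0/q_0 or the intermediate fraction (k*p_0 + p_{-1})/(k*q_0 + q_{-1}) with the largest k >= 1 whose denominator stays <= 25; these approach x as k grows, and every other convergent or intermediate fraction in range is farther away.
Largest k: floor((25 - q_{-1})/q_0) = floor((25 - 0)/1) = 25 (using the seeds p_{-1} = 1, q_{-1} = 0).
That gives (25*3 + 1)/(25*1 + 0) = 76/25.
Compare the errors: |x - 3/1| = |88*1 - 3*29|/(29*1) = 1/29, and |x - 76/25| = |88*25 - 76*29|/(29*25) = 4/725.
Cross-multiplying, 4*29 = 116 < 725 = 1*725, so 4/725 is smaller: the intermediate fraction 76/25 is closer to x than 3/1.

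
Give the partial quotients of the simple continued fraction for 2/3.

Run the Euclidean algorithm on 2 and 3; the successive quotients are the partial quotients a_0, a_1, ... (each step inverts the fractional part left over by the previous one):
  2 = 0*3 + 2, so a_0 = 0.
  3 = 1*2 + 1, so a_1 = 1.
  2 = 2*1 + 0, so a_2 = 2.
The remainder reaches 0 after 3 divisions, so the expansion has 3 partial quotients, read off in order.

[0; 1, 2]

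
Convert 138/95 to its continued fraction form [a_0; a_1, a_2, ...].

[1; 2, 4, 1, 3, 2]

Run the Euclidean algorithm on 138 and 95; the successive quotients are the partial quotients a_0, a_1, ... (each step inverts the fractional part left over by the previous one):
  138 = 1*95 + 43, so a_0 = 1.
  95 = 2*43 + 9, so a_1 = 2.
  43 = 4*9 + 7, so a_2 = 4.
  9 = 1*7 + 2, so a_3 = 1.
  7 = 3*2 + 1, so a_4 = 3.
  2 = 2*1 + 0, so a_5 = 2.
The remainder reaches 0 after 6 divisions, so the expansion has 6 partial quotients, read off in order.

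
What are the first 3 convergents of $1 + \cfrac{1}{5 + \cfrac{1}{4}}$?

Using the convergent recurrence p_i = a_i*p_{i-1} + p_{i-2}, q_i = a_i*q_{i-1} + q_{i-2} with p_{-2}=0, p_{-1}=1, q_{-2}=1, q_{-1}=0:
  i=0: a_0=1, p_0 = 1*1 + 0 = 1, q_0 = 1*0 + 1 = 1.
  i=1: a_1=5, p_1 = 5*1 + 1 = 6, q_1 = 5*1 + 0 = 5.
  i=2: a_2=4, p_2 = 4*6 + 1 = 25, q_2 = 4*5 + 1 = 21.

1/1, 6/5, 25/21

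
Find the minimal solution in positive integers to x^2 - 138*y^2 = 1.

(x, y) = (47, 4)

First expand sqrt(138) as a continued fraction. With x_i = (sqrt(138) + m_i)/d_i and (m_0, d_0) = (0, 1): a_0 = floor(sqrt(138)) = 11, since 11^2 = 121 <= 138 < 144 = 12^2.
Iterate m_{i+1} = d_i*a_i - m_i, d_{i+1} = (138 - m_{i+1}^2)/d_i, a_{i+1} = floor((a_0 + m_{i+1})/d_{i+1}):
  m_1 = 1*11 - 0 = 11, d_1 = (138 - 11^2)/1 = 17/1 = 17, a_1 = floor((11 + 11)/17) = 1.
  m_2 = 17*1 - 11 = 6, d_2 = (138 - 6^2)/17 = 102/17 = 6, a_2 = floor((11 + 6)/6) = 2.
  m_3 = 6*2 - 6 = 6, d_3 = (138 - 6^2)/6 = 102/6 = 17, a_3 = floor((11 + 6)/17) = 1.
  m_4 = 17*1 - 6 = 11, d_4 = (138 - 11^2)/17 = 17/17 = 1, a_4 = floor((11 + 11)/1) = 22.
  m_5 = 1*22 - 11 = 11, d_5 = (138 - 11^2)/1 = 17/1 = 17: (m_5, d_5) = (m_1, d_1) = (11, 17), so from here the quotients repeat a_1, ..., a_4; the period length is 4.
So sqrt(138) = [11; (1, 2, 1, 22)] with period length k = 4.
k is even, so the fundamental solution of x^2 - 138y^2 = 1 is (p_{k-1}, q_{k-1}) = (p_3, q_3); compute convergents through index 3.
Convergents (p_i = a_i*p_{i-1} + p_{i-2}, q_i = a_i*q_{i-1} + q_{i-2} with p_{-2}=0, p_{-1}=1, q_{-2}=1, q_{-1}=0):
  i=0: a_0=11, p_0 = 11*1 + 0 = 11, q_0 = 11*0 + 1 = 1.
  i=1: a_1=1, p_1 = 1*11 + 1 = 12, q_1 = 1*1 + 0 = 1.
  i=2: a_2=2, p_2 = 2*12 + 11 = 35, q_2 = 2*1 + 1 = 3.
  i=3: a_3=1, p_3 = 1*35 + 12 = 47, q_3 = 1*3 + 1 = 4.
Check: 47^2 - 138*4^2 = 2209 - 2208 = 1, so (x, y) = (47, 4) solves the equation, and by the theorem it is the least positive solution.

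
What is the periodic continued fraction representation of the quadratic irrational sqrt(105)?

Write x_i = (sqrt(105) + m_i)/d_i with (m_0, d_0) = (0, 1). a_0 = floor(sqrt(105)) = 10, since 10^2 = 100 <= 105 < 121 = 11^2.
Iterate m_{i+1} = d_i*a_i - m_i, d_{i+1} = (105 - m_{i+1}^2)/d_i, a_{i+1} = floor((a_0 + m_{i+1})/d_{i+1}):
  m_1 = 1*10 - 0 = 10, d_1 = (105 - 10^2)/1 = 5/1 = 5, a_1 = floor((10 + 10)/5) = 4.
  m_2 = 5*4 - 10 = 10, d_2 = (105 - 10^2)/5 = 5/5 = 1, a_2 = floor((10 + 10)/1) = 20.
  m_3 = 1*20 - 10 = 10, d_3 = (105 - 10^2)/1 = 5/1 = 5: (m_3, d_3) = (m_1, d_1) = (10, 5), so from here the quotients repeat a_1, a_2; the period length is 2.
Hence the expansion of sqrt(105) is a_0 = 10 followed by the repeating block 4, 20 (period 2).

[10; (4, 20)]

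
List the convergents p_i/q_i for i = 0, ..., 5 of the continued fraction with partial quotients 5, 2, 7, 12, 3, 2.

Using the convergent recurrence p_i = a_i*p_{i-1} + p_{i-2}, q_i = a_i*q_{i-1} + q_{i-2} with p_{-2}=0, p_{-1}=1, q_{-2}=1, q_{-1}=0:
  i=0: a_0=5, p_0 = 5*1 + 0 = 5, q_0 = 5*0 + 1 = 1.
  i=1: a_1=2, p_1 = 2*5 + 1 = 11, q_1 = 2*1 + 0 = 2.
  i=2: a_2=7, p_2 = 7*11 + 5 = 82, q_2 = 7*2 + 1 = 15.
  i=3: a_3=12, p_3 = 12*82 + 11 = 995, q_3 = 12*15 + 2 = 182.
  i=4: a_4=3, p_4 = 3*995 + 82 = 3067, q_4 = 3*182 + 15 = 561.
  i=5: a_5=2, p_5 = 2*3067 + 995 = 7129, q_5 = 2*561 + 182 = 1304.

5/1, 11/2, 82/15, 995/182, 3067/561, 7129/1304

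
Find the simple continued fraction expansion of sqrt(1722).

[41; (2, 82)]

Write x_i = (sqrt(1722) + m_i)/d_i with (m_0, d_0) = (0, 1). a_0 = floor(sqrt(1722)) = 41, since 41^2 = 1681 <= 1722 < 1764 = 42^2.
Iterate m_{i+1} = d_i*a_i - m_i, d_{i+1} = (1722 - m_{i+1}^2)/d_i, a_{i+1} = floor((a_0 + m_{i+1})/d_{i+1}):
  m_1 = 1*41 - 0 = 41, d_1 = (1722 - 41^2)/1 = 41/1 = 41, a_1 = floor((41 + 41)/41) = 2.
  m_2 = 41*2 - 41 = 41, d_2 = (1722 - 41^2)/41 = 41/41 = 1, a_2 = floor((41 + 41)/1) = 82.
  m_3 = 1*82 - 41 = 41, d_3 = (1722 - 41^2)/1 = 41/1 = 41: (m_3, d_3) = (m_1, d_1) = (41, 41), so from here the quotients repeat a_1, a_2; the period length is 2.
Hence the expansion of sqrt(1722) is a_0 = 41 followed by the repeating block 2, 82 (period 2).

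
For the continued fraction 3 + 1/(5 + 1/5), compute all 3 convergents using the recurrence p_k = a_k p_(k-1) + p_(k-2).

Using the convergent recurrence p_i = a_i*p_{i-1} + p_{i-2}, q_i = a_i*q_{i-1} + q_{i-2} with p_{-2}=0, p_{-1}=1, q_{-2}=1, q_{-1}=0:
  i=0: a_0=3, p_0 = 3*1 + 0 = 3, q_0 = 3*0 + 1 = 1.
  i=1: a_1=5, p_1 = 5*3 + 1 = 16, q_1 = 5*1 + 0 = 5.
  i=2: a_2=5, p_2 = 5*16 + 3 = 83, q_2 = 5*5 + 1 = 26.

3/1, 16/5, 83/26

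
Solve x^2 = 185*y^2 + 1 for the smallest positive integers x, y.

(x, y) = (9249, 680)

First expand sqrt(185) as a continued fraction. With x_i = (sqrt(185) + m_i)/d_i and (m_0, d_0) = (0, 1): a_0 = floor(sqrt(185)) = 13, since 13^2 = 169 <= 185 < 196 = 14^2.
Iterate m_{i+1} = d_i*a_i - m_i, d_{i+1} = (185 - m_{i+1}^2)/d_i, a_{i+1} = floor((a_0 + m_{i+1})/d_{i+1}):
  m_1 = 1*13 - 0 = 13, d_1 = (185 - 13^2)/1 = 16/1 = 16, a_1 = floor((13 + 13)/16) = 1.
  m_2 = 16*1 - 13 = 3, d_2 = (185 - 3^2)/16 = 176/16 = 11, a_2 = floor((13 + 3)/11) = 1.
  m_3 = 11*1 - 3 = 8, d_3 = (185 - 8^2)/11 = 121/11 = 11, a_3 = floor((13 + 8)/11) = 1.
  m_4 = 11*1 - 8 = 3, d_4 = (185 - 3^2)/11 = 176/11 = 16, a_4 = floor((13 + 3)/16) = 1.
  m_5 = 16*1 - 3 = 13, d_5 = (185 - 13^2)/16 = 16/16 = 1, a_5 = floor((13 + 13)/1) = 26.
  m_6 = 1*26 - 13 = 13, d_6 = (185 - 13^2)/1 = 16/1 = 16: (m_6, d_6) = (m_1, d_1) = (13, 16), so from here the quotients repeat a_1, ..., a_5; the period length is 5.
So sqrt(185) = [13; (1, 1, 1, 1, 26)] with period length k = 5.
k is odd, so (p_{k-1}, q_{k-1}) only solves x^2 - 185y^2 = -1 and the fundamental solution of x^2 - 185y^2 = 1 is (p_{2k-1}, q_{2k-1}) = (p_9, q_9); compute convergents through index 9, running through the period twice.
Convergents (p_i = a_i*p_{i-1} + p_{i-2}, q_i = a_i*q_{i-1} + q_{i-2} with p_{-2}=0, p_{-1}=1, q_{-2}=1, q_{-1}=0):
  i=0: a_0=13, p_0 = 13*1 + 0 = 13, q_0 = 13*0 + 1 = 1.
  i=1: a_1=1, p_1 = 1*13 + 1 = 14, q_1 = 1*1 + 0 = 1.
  i=2: a_2=1, p_2 = 1*14 + 13 = 27, q_2 = 1*1 + 1 = 2.
  i=3: a_3=1, p_3 = 1*27 + 14 = 41, q_3 = 1*2 + 1 = 3.
  i=4: a_4=1, p_4 = 1*41 + 27 = 68, q_4 = 1*3 + 2 = 5.
  i=5: a_5=26, p_5 = 26*68 + 41 = 1809, q_5 = 26*5 + 3 = 133.
  i=6: a_6=1, p_6 = 1*1809 + 68 = 1877, q_6 = 1*133 + 5 = 138.
  i=7: a_7=1, p_7 = 1*1877 + 1809 = 3686, q_7 = 1*138 + 133 = 271.
  i=8: a_8=1, p_8 = 1*3686 + 1877 = 5563, q_8 = 1*271 + 138 = 409.
  i=9: a_9=1, p_9 = 1*5563 + 3686 = 9249, q_9 = 1*409 + 271 = 680.
Indeed p_4^2 - 185*q_4^2 = 4624 - 4625 = -1, not +1.
Check: 9249^2 - 185*680^2 = 85544001 - 85544000 = 1, so (x, y) = (9249, 680) solves the equation, and by the theorem it is the least positive solution.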